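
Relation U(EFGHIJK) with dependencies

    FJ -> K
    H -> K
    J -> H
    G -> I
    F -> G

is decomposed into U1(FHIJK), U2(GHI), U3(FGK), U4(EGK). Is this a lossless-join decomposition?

No

Chase test. Columns are EFGHIJK; row i has aⱼ where attribute j ∈ Ui, else bᵢⱼ.
Initial tableau (one row per fragment):
  row 1: b11 a2 b13 a4 a5 a6 a7
  row 2: b21 b22 a3 a4 a5 b26 b27
  row 3: b31 a2 a3 b34 b35 b36 a7
  row 4: a1 b42 a3 b44 b45 b46 a7
Rows 1 and 2 agree on H; apply H→K and equate their K entries.
Rows 2 and 3 agree on G; apply G→I and equate their I entries.
Rows 2 and 4 agree on G; apply G→I and equate their I entries.
Rows 1 and 3 agree on F; apply F→G and equate their G entries.
No row becomes fully distinguished — the join is lossy.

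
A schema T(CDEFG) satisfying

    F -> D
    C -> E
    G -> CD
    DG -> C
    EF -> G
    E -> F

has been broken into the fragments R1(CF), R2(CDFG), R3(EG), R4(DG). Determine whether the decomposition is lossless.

Chase test. Columns are CDEFG; row i has aⱼ where attribute j ∈ Ri, else bᵢⱼ.
Initial tableau (one row per fragment):
  row 1: a1 b12 b13 a4 b15
  row 2: a1 a2 b23 a4 a5
  row 3: b31 b32 a3 b34 a5
  row 4: b41 a2 b43 b44 a5
Rows 1 and 2 agree on F; apply F→D and equate their D entries.
Rows 1 and 2 agree on C; apply C→E and equate their E entries.
Rows 2 and 3 agree on G; apply G→CD and equate their CD entries.
Rows 2 and 4 agree on G; apply G→CD and equate their CD entries.
Rows 1 and 2 agree on EF; apply EF→G and equate their G entries.
Rows 1 and 3 agree on C; apply C→E and equate their E entries.
Rows 1 and 4 agree on C; apply C→E and equate their E entries.
Rows 1 and 3 agree on E; apply E→F and equate their F entries.
Rows 1 and 4 agree on E; apply E→F and equate their F entries.
Row 1 is now all distinguished symbols — the join is lossless.

Yes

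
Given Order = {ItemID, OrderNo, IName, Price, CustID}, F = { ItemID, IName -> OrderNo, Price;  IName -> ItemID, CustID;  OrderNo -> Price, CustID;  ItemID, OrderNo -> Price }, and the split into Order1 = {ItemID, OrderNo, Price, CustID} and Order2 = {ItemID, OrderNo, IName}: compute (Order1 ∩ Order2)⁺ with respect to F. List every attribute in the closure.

ItemID, OrderNo, Price, CustID

Order1 ∩ Order2 = {ItemID, OrderNo}.
OrderNo → Price, CustID applies, adding Price, CustID
Closure: {ItemID, OrderNo, Price, CustID}.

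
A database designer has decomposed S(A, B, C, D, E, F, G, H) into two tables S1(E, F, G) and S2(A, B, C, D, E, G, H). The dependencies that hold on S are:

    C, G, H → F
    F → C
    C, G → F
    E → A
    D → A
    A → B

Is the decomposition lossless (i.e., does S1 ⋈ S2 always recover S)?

No

Common attributes: S1 ∩ S2 = {E, G}.
Closure of {E, G}: E → A applies, adding A; A → B applies, adding B. So (E, G)⁺ = {A, B, E, G}.
The closure contains neither all of S1 = {E, F, G} nor all of S2 = {A, B, C, D, E, G, H}, so the common attributes are not a superkey of either fragment. The join is lossy.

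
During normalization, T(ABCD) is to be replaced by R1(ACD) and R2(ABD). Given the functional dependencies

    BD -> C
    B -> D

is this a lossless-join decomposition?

No

Common attributes: R1 ∩ R2 = {AD}.
No dependency enlarges {AD}, so (AD)⁺ = {AD}.
The closure contains neither all of R1 = {ACD} nor all of R2 = {ABD}, so the common attributes are not a superkey of either fragment. The join is lossy.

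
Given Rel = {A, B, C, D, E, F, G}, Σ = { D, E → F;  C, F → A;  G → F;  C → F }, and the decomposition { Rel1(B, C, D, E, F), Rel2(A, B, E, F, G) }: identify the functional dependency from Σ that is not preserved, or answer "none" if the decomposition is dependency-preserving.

Check C, F → A: no single fragment contains all of {A, C, F}, and the restricted closure of {C, F} across the fragments never reaches {A}.
D, E → F is preserved.
G → F is preserved.
C → F is preserved.

C, F → A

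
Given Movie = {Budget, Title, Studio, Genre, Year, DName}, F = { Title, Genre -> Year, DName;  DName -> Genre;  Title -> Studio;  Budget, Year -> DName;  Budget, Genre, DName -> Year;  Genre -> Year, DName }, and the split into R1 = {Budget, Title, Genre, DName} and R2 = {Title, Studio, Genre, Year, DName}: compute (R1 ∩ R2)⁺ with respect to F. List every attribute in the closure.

Title, Studio, Genre, Year, DName

R1 ∩ R2 = {Title, Genre, DName}.
Title, Genre → Year, DName applies, adding Year
Title → Studio applies, adding Studio
Closure: {Title, Studio, Genre, Year, DName}.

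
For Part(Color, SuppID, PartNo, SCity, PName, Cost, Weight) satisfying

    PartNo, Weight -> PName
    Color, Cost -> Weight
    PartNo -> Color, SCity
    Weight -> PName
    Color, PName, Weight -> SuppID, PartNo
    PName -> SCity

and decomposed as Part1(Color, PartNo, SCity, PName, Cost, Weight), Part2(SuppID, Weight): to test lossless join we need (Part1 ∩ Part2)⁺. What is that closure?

SCity, PName, Weight

Part1 ∩ Part2 = {Weight}.
Weight → PName applies, adding PName
PName → SCity applies, adding SCity
Closure: {SCity, PName, Weight}.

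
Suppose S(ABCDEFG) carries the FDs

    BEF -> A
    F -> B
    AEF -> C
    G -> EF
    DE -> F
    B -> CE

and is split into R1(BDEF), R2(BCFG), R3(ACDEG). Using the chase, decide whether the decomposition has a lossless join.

Yes

Chase test. Columns are ABCDEFG; row i has aⱼ where attribute j ∈ Ri, else bᵢⱼ.
Initial tableau (one row per fragment):
  row 1: b11 a2 b13 a4 a5 a6 b17
  row 2: b21 a2 a3 b24 b25 a6 a7
  row 3: a1 b32 a3 a4 a5 b36 a7
Rows 2 and 3 agree on G; apply G→EF and equate their EF entries.
Rows 1 and 2 agree on B; apply B→CE and equate their CE entries.
Rows 1 and 2 agree on BEF; apply BEF→A and equate their A entries.
Rows 1 and 3 agree on F; apply F→B and equate their B entries.
Rows 1 and 3 agree on BEF; apply BEF→A and equate their A entries.
Row 3 is now all distinguished symbols — the join is lossless.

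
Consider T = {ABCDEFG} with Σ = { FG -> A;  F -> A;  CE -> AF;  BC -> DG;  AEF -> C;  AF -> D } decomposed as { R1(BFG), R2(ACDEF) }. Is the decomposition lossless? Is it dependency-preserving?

Lossless test: (F)⁺ = {ADF}, which is a superkey of neither fragment — lossy.
Dependency preservation: the restricted closure of {BC} across the fragments never reaches {DG}, so BC → DG cannot be enforced without a join — not preserved.

lossy and not dependency-preserving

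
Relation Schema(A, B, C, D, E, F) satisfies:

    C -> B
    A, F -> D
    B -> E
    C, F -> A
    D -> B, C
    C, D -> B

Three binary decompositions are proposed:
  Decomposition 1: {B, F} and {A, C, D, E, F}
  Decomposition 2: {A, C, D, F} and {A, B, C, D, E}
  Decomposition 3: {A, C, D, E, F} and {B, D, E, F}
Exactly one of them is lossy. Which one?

Decomposition 1: common = {F}, closure = {F} → lossy.
Decomposition 2: common = {A, C, D}, closure = {A, B, C, D, E} → lossless.
Decomposition 3: common = {D, E, F}, closure = {A, B, C, D, E, F} → lossless.

Decomposition 1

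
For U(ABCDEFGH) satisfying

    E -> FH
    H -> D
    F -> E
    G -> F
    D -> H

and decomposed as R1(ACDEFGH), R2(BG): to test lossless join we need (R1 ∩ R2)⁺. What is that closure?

DEFGH

R1 ∩ R2 = {G}.
G → F applies, adding F
F → E applies, adding E
E → FH applies, adding H
H → D applies, adding D
Closure: {DEFGH}.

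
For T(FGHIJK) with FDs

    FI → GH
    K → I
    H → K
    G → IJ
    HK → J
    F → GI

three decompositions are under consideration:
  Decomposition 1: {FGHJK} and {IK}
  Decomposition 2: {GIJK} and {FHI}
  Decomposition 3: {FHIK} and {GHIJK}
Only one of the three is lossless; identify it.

Decomposition 1: common = {K}, closure = {IK} → lossless.
Decomposition 2: common = {I}, closure = {I} → lossy.
Decomposition 3: common = {HIK}, closure = {HIJK} → lossy.

Decomposition 1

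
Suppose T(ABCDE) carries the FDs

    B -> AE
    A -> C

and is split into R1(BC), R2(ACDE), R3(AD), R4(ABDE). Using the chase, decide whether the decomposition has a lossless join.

Chase test. Columns are ABCDE; row i has aⱼ where attribute j ∈ Ri, else bᵢⱼ.
Initial tableau (one row per fragment):
  row 1: b11 a2 a3 b14 b15
  row 2: a1 b22 a3 a4 a5
  row 3: a1 b32 b33 a4 b35
  row 4: a1 a2 b43 a4 a5
Rows 1 and 4 agree on B; apply B→AE and equate their AE entries.
Rows 1 and 3 agree on A; apply A→C and equate their C entries.
Rows 1 and 4 agree on A; apply A→C and equate their C entries.
Row 4 is now all distinguished symbols — the join is lossless.

Yes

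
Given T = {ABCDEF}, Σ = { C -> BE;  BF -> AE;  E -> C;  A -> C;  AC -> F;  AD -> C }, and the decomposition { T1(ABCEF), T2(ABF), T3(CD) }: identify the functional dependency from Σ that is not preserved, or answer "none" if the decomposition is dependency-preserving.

none

C → BE lies within T1.
BF → AE lies within T1.
E → C lies within T1.
A → C lies within T1.
AC → F lies within T1.
AD → C: restricted closure across fragments reaches C.
Every dependency is enforceable on the fragments, so the decomposition is dependency-preserving.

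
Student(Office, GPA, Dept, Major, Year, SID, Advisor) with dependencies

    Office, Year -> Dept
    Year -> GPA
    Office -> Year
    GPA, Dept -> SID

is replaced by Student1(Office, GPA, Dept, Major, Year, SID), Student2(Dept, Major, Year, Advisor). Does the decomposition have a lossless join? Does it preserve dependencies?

lossy but dependency-preserving

Lossless test: (Dept, Major, Year)⁺ = {GPA, Dept, Major, Year, SID}, which is a superkey of neither fragment — lossy.
Dependency preservation: every FD's attributes lie within a single fragment, so each can be enforced locally — preserved.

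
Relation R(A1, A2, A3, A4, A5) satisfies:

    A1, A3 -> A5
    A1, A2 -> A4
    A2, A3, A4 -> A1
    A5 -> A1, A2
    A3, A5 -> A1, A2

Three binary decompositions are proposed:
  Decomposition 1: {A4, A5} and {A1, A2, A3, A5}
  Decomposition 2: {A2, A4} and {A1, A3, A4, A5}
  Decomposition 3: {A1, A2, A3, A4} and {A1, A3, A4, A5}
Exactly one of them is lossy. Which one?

Decomposition 2

Decomposition 1: common = {A5}, closure = {A1, A2, A4, A5} → lossless.
Decomposition 2: common = {A4}, closure = {A4} → lossy.
Decomposition 3: common = {A1, A3, A4}, closure = {A1, A2, A3, A4, A5} → lossless.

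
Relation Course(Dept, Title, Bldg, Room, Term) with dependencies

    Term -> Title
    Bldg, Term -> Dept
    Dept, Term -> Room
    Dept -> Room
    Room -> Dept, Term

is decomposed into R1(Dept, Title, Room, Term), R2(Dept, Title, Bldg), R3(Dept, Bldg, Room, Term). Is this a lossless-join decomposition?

Yes

Chase test. Columns are Dept, Title, Bldg, Room, Term; row i has aⱼ where attribute j ∈ Ri, else bᵢⱼ.
Initial tableau (one row per fragment):
  row 1: a1 a2 b13 a4 a5
  row 2: a1 a2 a3 b24 b25
  row 3: a1 b32 a3 a4 a5
Rows 1 and 3 agree on Term; apply Term→Title and equate their Title entries.
Rows 1 and 2 agree on Dept; apply Dept→Room and equate their Room entries.
Rows 1 and 2 agree on Room; apply Room→Dept, Term and equate their Dept, Term entries.
Row 2 is now all distinguished symbols — the join is lossless.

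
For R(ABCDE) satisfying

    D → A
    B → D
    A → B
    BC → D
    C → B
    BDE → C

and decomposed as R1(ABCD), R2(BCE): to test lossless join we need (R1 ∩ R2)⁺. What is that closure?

R1 ∩ R2 = {BC}.
B → D applies, adding D
D → A applies, adding A
Closure: {ABCD}.

ABCD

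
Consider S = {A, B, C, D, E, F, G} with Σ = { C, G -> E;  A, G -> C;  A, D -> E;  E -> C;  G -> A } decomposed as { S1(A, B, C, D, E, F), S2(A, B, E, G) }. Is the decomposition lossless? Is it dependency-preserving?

lossy but dependency-preserving

Lossless test: (A, B, E)⁺ = {A, B, C, E}, which is a superkey of neither fragment — lossy.
Dependency preservation: C, G → E; A, G → C are not contained in any single fragment, but the restricted closure of each left-hand side across the fragments still reaches the right-hand side; the remaining FDs each lie inside some fragment. All dependencies are preserved.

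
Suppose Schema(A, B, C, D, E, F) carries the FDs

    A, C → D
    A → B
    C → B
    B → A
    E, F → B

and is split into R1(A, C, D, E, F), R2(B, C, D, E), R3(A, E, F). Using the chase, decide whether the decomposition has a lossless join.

Chase test. Columns are A, B, C, D, E, F; row i has aⱼ where attribute j ∈ Ri, else bᵢⱼ.
Initial tableau (one row per fragment):
  row 1: a1 b12 a3 a4 a5 a6
  row 2: b21 a2 a3 a4 a5 b26
  row 3: a1 b32 b33 b34 a5 a6
Rows 1 and 3 agree on A; apply A→B and equate their B entries.
Rows 1 and 2 agree on C; apply C→B and equate their B entries.
Rows 1 and 2 agree on B; apply B→A and equate their A entries.
Row 1 is now all distinguished symbols — the join is lossless.

Yes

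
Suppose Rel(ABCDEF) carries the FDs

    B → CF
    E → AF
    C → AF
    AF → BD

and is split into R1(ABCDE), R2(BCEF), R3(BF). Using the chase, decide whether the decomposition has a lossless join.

Chase test. Columns are ABCDEF; row i has aⱼ where attribute j ∈ Ri, else bᵢⱼ.
Initial tableau (one row per fragment):
  row 1: a1 a2 a3 a4 a5 b16
  row 2: b21 a2 a3 b24 a5 a6
  row 3: b31 a2 b33 b34 b35 a6
Rows 1 and 2 agree on B; apply B→CF and equate their CF entries.
Rows 1 and 3 agree on B; apply B→CF and equate their CF entries.
Rows 1 and 2 agree on E; apply E→AF and equate their AF entries.
Rows 1 and 3 agree on C; apply C→AF and equate their AF entries.
Rows 1 and 2 agree on AF; apply AF→BD and equate their BD entries.
Rows 1 and 3 agree on AF; apply AF→BD and equate their BD entries.
Row 1 is now all distinguished symbols — the join is lossless.

Yes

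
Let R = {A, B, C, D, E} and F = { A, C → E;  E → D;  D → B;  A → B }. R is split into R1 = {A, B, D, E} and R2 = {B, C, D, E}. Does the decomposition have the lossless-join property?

No

Common attributes: R1 ∩ R2 = {B, D, E}.
No dependency enlarges {B, D, E}, so (B, D, E)⁺ = {B, D, E}.
The closure contains neither all of R1 = {A, B, D, E} nor all of R2 = {B, C, D, E}, so the common attributes are not a superkey of either fragment. The join is lossy.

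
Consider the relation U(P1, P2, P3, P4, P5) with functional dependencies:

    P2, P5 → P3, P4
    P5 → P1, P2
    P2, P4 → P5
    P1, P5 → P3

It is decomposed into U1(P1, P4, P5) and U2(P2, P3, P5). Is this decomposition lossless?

Yes

Common attributes: U1 ∩ U2 = {P5}.
Closure of {P5}: P5 → P1, P2 applies, adding P1, P2; P1, P5 → P3 applies, adding P3; P2, P5 → P3, P4 applies, adding P4. So (P5)⁺ = {P1, P2, P3, P4, P5}.
This closure contains every attribute of U1, so U1 ∩ U2 → U1. The join is lossless.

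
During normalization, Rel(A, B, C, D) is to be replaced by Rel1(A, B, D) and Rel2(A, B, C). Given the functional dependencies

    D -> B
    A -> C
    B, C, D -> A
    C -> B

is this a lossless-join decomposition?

Common attributes: Rel1 ∩ Rel2 = {A, B}.
Closure of {A, B}: A → C applies, adding C. So (A, B)⁺ = {A, B, C}.
This closure contains every attribute of Rel2, so Rel1 ∩ Rel2 → Rel2. The join is lossless.

Yes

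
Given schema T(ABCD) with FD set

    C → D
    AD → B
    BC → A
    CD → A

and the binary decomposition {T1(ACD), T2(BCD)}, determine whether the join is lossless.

Common attributes: T1 ∩ T2 = {CD}.
Closure of {CD}: CD → A applies, adding A; AD → B applies, adding B. So (CD)⁺ = {ABCD}.
This closure contains every attribute of T1, so T1 ∩ T2 → T1. The join is lossless.

Yes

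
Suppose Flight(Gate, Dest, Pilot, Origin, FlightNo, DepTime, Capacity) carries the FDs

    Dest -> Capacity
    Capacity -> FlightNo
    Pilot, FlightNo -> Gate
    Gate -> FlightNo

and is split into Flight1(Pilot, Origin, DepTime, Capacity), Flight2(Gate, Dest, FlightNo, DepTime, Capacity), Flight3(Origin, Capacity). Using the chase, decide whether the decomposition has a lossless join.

Chase test. Columns are Gate, Dest, Pilot, Origin, FlightNo, DepTime, Capacity; row i has aⱼ where attribute j ∈ Flighti, else bᵢⱼ.
Initial tableau (one row per fragment):
  row 1: b11 b12 a3 a4 b15 a6 a7
  row 2: a1 a2 b23 b24 a5 a6 a7
  row 3: b31 b32 b33 a4 b35 b36 a7
Rows 1 and 2 agree on Capacity; apply Capacity→FlightNo and equate their FlightNo entries.
Rows 1 and 3 agree on Capacity; apply Capacity→FlightNo and equate their FlightNo entries.
No row becomes fully distinguished — the join is lossy.

No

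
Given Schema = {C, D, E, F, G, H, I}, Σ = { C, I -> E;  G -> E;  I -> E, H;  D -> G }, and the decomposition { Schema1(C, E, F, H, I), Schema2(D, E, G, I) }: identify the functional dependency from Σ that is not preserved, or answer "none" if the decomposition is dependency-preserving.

none

C, I → E lies within Schema1.
G → E lies within Schema2.
I → E, H lies within Schema1.
D → G lies within Schema2.
Every dependency is enforceable on the fragments, so the decomposition is dependency-preserving.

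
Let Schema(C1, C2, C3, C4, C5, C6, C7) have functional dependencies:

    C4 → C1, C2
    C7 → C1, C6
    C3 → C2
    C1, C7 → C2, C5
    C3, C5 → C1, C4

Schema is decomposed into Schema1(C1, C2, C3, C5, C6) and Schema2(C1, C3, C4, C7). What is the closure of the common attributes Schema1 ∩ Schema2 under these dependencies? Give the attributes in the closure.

C1, C2, C3

Schema1 ∩ Schema2 = {C1, C3}.
C3 → C2 applies, adding C2
Closure: {C1, C2, C3}.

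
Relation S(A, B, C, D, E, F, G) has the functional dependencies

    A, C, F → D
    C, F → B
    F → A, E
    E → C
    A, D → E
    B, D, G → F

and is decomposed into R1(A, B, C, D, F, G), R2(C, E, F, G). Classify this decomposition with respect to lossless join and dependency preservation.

Lossless test: (C, F, G)⁺ = {A, B, C, D, E, F, G}, which contains all of one fragment — lossless.
Dependency preservation: the restricted closure of {A, D} across the fragments never reaches {E}, so A, D → E cannot be enforced without a join — not preserved.

lossless but not dependency-preserving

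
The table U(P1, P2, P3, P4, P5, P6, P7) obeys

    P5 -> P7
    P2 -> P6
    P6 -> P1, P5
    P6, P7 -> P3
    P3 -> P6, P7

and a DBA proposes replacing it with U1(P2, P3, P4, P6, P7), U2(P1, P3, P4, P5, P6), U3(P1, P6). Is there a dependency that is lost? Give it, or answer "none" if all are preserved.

Check P5 → P7: no single fragment contains all of {P5, P7}, and the restricted closure of {P5} across the fragments never reaches {P7}.
P2 → P6 is preserved.
P6 → P1, P5 is preserved.
P6, P7 → P3 is preserved.
P3 → P6, P7 is preserved.

P5 -> P7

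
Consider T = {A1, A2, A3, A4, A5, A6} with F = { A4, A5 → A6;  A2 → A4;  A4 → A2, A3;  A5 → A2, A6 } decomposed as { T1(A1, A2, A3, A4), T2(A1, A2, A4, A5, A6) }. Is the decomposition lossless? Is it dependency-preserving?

Lossless test: (A1, A2, A4)⁺ = {A1, A2, A3, A4}, which contains all of one fragment — lossless.
Dependency preservation: every FD's attributes lie within a single fragment, so each can be enforced locally — preserved.

lossless and dependency-preserving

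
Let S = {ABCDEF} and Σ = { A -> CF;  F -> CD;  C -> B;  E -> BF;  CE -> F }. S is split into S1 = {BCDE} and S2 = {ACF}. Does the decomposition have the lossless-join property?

No

Common attributes: S1 ∩ S2 = {C}.
Closure of {C}: C → B applies, adding B. So (C)⁺ = {BC}.
The closure contains neither all of S1 = {BCDE} nor all of S2 = {ACF}, so the common attributes are not a superkey of either fragment. The join is lossy.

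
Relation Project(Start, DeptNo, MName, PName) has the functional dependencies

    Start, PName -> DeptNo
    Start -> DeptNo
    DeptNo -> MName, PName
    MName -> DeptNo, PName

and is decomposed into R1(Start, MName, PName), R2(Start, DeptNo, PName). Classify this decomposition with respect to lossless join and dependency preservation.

lossless but not dependency-preserving

Lossless test: (Start, PName)⁺ = {Start, DeptNo, MName, PName}, which contains all of one fragment — lossless.
Dependency preservation: the restricted closure of {DeptNo} across the fragments never reaches {MName, PName}, so DeptNo → MName, PName cannot be enforced without a join — not preserved.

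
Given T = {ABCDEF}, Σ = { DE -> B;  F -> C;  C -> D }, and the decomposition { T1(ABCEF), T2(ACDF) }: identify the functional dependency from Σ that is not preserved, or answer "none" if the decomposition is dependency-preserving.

DE -> B

Check DE → B: no single fragment contains all of {BDE}, and the restricted closure of {DE} across the fragments never reaches {B}.
F → C is preserved.
C → D is preserved.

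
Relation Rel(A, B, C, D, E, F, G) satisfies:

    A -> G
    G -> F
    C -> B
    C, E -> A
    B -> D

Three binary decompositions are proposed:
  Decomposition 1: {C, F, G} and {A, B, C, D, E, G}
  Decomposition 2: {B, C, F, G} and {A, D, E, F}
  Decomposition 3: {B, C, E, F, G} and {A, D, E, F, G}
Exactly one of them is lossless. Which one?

Decomposition 1

Decomposition 1: common = {C, G}, closure = {B, C, D, F, G} → lossless.
Decomposition 2: common = {F}, closure = {F} → lossy.
Decomposition 3: common = {E, F, G}, closure = {E, F, G} → lossy.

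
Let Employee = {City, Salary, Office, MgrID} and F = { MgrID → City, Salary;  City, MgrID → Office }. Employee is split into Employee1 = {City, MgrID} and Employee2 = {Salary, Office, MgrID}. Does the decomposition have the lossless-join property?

Yes

Common attributes: Employee1 ∩ Employee2 = {MgrID}.
Closure of {MgrID}: MgrID → City, Salary applies, adding City, Salary; City, MgrID → Office applies, adding Office. So (MgrID)⁺ = {City, Salary, Office, MgrID}.
This closure contains every attribute of Employee1, so Employee1 ∩ Employee2 → Employee1. The join is lossless.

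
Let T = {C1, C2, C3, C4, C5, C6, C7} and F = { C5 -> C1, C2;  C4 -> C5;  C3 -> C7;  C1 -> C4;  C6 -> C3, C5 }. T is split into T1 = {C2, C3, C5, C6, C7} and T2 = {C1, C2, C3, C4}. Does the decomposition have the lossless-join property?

No

Common attributes: T1 ∩ T2 = {C2, C3}.
Closure of {C2, C3}: C3 → C7 applies, adding C7. So (C2, C3)⁺ = {C2, C3, C7}.
The closure contains neither all of T1 = {C2, C3, C5, C6, C7} nor all of T2 = {C1, C2, C3, C4}, so the common attributes are not a superkey of either fragment. The join is lossy.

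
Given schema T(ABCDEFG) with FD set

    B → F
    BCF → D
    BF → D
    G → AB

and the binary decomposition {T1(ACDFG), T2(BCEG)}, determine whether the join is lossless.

Common attributes: T1 ∩ T2 = {CG}.
Closure of {CG}: G → AB applies, adding AB; B → F applies, adding F; BCF → D applies, adding D. So (CG)⁺ = {ABCDFG}.
This closure contains every attribute of T1, so T1 ∩ T2 → T1. The join is lossless.

Yes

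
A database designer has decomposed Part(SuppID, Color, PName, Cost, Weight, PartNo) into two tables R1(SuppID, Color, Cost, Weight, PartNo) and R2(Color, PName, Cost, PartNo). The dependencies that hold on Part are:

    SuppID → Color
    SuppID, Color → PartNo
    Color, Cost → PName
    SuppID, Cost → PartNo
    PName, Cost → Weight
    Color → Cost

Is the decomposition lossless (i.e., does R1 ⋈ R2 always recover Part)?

Common attributes: R1 ∩ R2 = {Color, Cost, PartNo}.
Closure of {Color, Cost, PartNo}: Color, Cost → PName applies, adding PName; PName, Cost → Weight applies, adding Weight. So (Color, Cost, PartNo)⁺ = {Color, PName, Cost, Weight, PartNo}.
This closure contains every attribute of R2, so R1 ∩ R2 → R2. The join is lossless.

Yes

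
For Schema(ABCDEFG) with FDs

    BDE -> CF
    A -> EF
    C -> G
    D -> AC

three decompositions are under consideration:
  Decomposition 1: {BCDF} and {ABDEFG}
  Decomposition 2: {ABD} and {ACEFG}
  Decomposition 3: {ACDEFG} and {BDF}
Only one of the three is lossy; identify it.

Decomposition 1: common = {BDF}, closure = {ABCDEFG} → lossless.
Decomposition 2: common = {A}, closure = {AEF} → lossy.
Decomposition 3: common = {DF}, closure = {ACDEFG} → lossless.

Decomposition 2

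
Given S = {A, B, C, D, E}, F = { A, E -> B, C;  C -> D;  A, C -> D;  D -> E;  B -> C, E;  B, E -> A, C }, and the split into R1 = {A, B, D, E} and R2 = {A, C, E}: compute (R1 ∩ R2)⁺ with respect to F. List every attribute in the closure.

A, B, C, D, E

R1 ∩ R2 = {A, E}.
A, E → B, C applies, adding B, C
C → D applies, adding D
Closure: {A, B, C, D, E}.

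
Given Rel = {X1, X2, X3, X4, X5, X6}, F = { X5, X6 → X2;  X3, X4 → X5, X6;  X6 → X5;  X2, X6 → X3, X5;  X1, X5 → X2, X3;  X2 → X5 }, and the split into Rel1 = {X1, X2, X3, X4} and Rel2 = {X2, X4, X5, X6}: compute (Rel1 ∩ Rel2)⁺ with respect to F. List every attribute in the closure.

X2, X4, X5

Rel1 ∩ Rel2 = {X2, X4}.
X2 → X5 applies, adding X5
Closure: {X2, X4, X5}.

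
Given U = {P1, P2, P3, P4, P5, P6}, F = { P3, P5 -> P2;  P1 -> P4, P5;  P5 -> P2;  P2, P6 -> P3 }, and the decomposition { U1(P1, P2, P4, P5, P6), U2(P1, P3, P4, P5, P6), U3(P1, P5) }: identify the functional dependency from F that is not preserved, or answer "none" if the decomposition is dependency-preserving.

Check P2, P6 → P3: no single fragment contains all of {P2, P3, P6}, and the restricted closure of {P2, P6} across the fragments never reaches {P3}.
P3, P5 → P2 is preserved.
P1 → P4, P5 is preserved.
P5 → P2 is preserved.

P2, P6 -> P3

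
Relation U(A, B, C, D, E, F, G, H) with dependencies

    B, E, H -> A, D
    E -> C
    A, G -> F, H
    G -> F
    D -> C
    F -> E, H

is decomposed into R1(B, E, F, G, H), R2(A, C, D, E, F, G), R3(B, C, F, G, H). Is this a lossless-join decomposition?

Chase test. Columns are A, B, C, D, E, F, G, H; row i has aⱼ where attribute j ∈ Ri, else bᵢⱼ.
Initial tableau (one row per fragment):
  row 1: b11 a2 b13 b14 a5 a6 a7 a8
  row 2: a1 b22 a3 a4 a5 a6 a7 b28
  row 3: b31 a2 a3 b34 b35 a6 a7 a8
Rows 1 and 2 agree on E; apply E→C and equate their C entries.
Rows 1 and 2 agree on F; apply F→E, H and equate their E, H entries.
Rows 1 and 3 agree on F; apply F→E, H and equate their E, H entries.
Rows 1 and 3 agree on B, E, H; apply B, E, H→A, D and equate their A, D entries.
No row becomes fully distinguished — the join is lossy.

No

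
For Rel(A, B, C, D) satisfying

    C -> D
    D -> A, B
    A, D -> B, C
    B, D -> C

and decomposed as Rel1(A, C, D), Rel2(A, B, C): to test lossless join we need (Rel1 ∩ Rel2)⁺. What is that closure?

Rel1 ∩ Rel2 = {A, C}.
C → D applies, adding D
D → A, B applies, adding B
Closure: {A, B, C, D}.

A, B, C, D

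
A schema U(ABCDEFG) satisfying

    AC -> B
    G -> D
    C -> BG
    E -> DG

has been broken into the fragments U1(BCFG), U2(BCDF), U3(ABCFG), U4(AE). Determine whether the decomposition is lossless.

No

Chase test. Columns are ABCDEFG; row i has aⱼ where attribute j ∈ Ui, else bᵢⱼ.
Initial tableau (one row per fragment):
  row 1: b11 a2 a3 b14 b15 a6 a7
  row 2: b21 a2 a3 a4 b25 a6 b27
  row 3: a1 a2 a3 b34 b35 a6 a7
  row 4: a1 b42 b43 b44 a5 b46 b47
Rows 1 and 3 agree on G; apply G→D and equate their D entries.
Rows 1 and 2 agree on C; apply C→BG and equate their BG entries.
Rows 1 and 2 agree on G; apply G→D and equate their D entries.
No row becomes fully distinguished — the join is lossy.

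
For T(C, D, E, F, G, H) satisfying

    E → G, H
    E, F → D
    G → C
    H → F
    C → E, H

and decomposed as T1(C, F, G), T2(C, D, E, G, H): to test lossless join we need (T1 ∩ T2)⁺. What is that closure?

C, D, E, F, G, H

T1 ∩ T2 = {C, G}.
C → E, H applies, adding E, H
H → F applies, adding F
E, F → D applies, adding D
Closure: {C, D, E, F, G, H}.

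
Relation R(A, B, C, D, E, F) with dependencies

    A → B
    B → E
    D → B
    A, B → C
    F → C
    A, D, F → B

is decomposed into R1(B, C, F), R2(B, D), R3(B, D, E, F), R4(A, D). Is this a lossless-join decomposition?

Chase test. Columns are A, B, C, D, E, F; row i has aⱼ where attribute j ∈ Ri, else bᵢⱼ.
Initial tableau (one row per fragment):
  row 1: b11 a2 a3 b14 b15 a6
  row 2: b21 a2 b23 a4 b25 b26
  row 3: b31 a2 b33 a4 a5 a6
  row 4: a1 b42 b43 a4 b45 b46
Rows 1 and 2 agree on B; apply B→E and equate their E entries.
Rows 1 and 3 agree on B; apply B→E and equate their E entries.
Rows 2 and 4 agree on D; apply D→B and equate their B entries.
Rows 1 and 3 agree on F; apply F→C and equate their C entries.
Rows 1 and 4 agree on B; apply B→E and equate their E entries.
No row becomes fully distinguished — the join is lossy.

No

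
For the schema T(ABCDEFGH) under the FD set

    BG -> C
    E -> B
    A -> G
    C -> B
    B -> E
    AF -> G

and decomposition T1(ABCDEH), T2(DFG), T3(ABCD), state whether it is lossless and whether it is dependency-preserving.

lossy and not dependency-preserving

Lossless test (chase): Rows 1 and 3 agree on A; apply A→G and equate their G entries. Rows 1 and 3 agree on B; apply B→E and equate their E entries. No row becomes fully distinguished — the join is lossy.
Dependency preservation: the restricted closure of {BG} across the fragments never reaches {C}, so BG → C cannot be enforced without a join — not preserved.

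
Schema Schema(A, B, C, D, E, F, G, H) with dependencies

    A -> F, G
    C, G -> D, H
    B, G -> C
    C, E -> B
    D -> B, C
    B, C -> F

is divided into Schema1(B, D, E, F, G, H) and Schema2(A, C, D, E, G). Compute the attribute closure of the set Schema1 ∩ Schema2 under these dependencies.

B, C, D, E, F, G, H

Schema1 ∩ Schema2 = {D, E, G}.
D → B, C applies, adding B, C
B, C → F applies, adding F
C, G → D, H applies, adding H
Closure: {B, C, D, E, F, G, H}.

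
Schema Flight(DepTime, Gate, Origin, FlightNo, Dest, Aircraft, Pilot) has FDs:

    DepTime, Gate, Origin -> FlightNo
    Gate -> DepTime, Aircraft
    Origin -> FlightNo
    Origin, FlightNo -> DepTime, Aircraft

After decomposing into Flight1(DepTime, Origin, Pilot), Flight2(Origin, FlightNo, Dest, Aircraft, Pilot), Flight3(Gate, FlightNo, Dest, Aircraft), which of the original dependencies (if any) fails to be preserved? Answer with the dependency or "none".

Check Gate → DepTime, Aircraft: no single fragment contains all of {DepTime, Gate, Aircraft}, and the restricted closure of {Gate} across the fragments never reaches {DepTime, Aircraft}.
DepTime, Gate, Origin → FlightNo is preserved.
Origin → FlightNo is preserved.
Origin, FlightNo → DepTime, Aircraft is preserved.

Gate -> DepTime, Aircraft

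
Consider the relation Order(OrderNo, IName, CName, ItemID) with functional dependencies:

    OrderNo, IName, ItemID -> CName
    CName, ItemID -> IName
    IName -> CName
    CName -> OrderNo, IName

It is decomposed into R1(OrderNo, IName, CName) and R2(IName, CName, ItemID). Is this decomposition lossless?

Yes

Common attributes: R1 ∩ R2 = {IName, CName}.
Closure of {IName, CName}: CName → OrderNo, IName applies, adding OrderNo. So (IName, CName)⁺ = {OrderNo, IName, CName}.
This closure contains every attribute of R1, so R1 ∩ R2 → R1. The join is lossless.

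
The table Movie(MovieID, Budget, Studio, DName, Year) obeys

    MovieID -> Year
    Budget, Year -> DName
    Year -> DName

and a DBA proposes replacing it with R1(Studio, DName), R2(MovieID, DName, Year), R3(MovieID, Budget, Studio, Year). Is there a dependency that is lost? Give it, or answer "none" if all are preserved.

none

MovieID → Year lies within R2.
Budget, Year → DName: restricted closure across fragments reaches DName.
Year → DName lies within R2.
Every dependency is enforceable on the fragments, so the decomposition is dependency-preserving.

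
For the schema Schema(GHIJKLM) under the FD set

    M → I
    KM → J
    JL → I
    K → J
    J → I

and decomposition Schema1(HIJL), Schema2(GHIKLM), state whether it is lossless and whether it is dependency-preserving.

lossy and not dependency-preserving

Lossless test: (HIL)⁺ = {HIL}, which is a superkey of neither fragment — lossy.
Dependency preservation: the restricted closure of {KM} across the fragments never reaches {J}, so KM → J cannot be enforced without a join — not preserved.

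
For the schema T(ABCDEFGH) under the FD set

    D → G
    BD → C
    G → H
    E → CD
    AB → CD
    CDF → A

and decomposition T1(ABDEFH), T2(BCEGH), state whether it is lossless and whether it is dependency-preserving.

Lossless test: (BEH)⁺ = {BCDEGH}, which contains all of one fragment — lossless.
Dependency preservation: the restricted closure of {D} across the fragments never reaches {G}, so D → G cannot be enforced without a join — not preserved.

lossless but not dependency-preserving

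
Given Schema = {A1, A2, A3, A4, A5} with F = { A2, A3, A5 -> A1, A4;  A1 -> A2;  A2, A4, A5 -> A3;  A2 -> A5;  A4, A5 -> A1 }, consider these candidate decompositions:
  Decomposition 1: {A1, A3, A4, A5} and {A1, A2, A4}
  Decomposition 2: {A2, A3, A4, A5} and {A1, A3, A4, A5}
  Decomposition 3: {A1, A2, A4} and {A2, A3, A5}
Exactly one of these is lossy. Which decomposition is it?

Decomposition 1: common = {A1, A4}, closure = {A1, A2, A3, A4, A5} → lossless.
Decomposition 2: common = {A3, A4, A5}, closure = {A1, A2, A3, A4, A5} → lossless.
Decomposition 3: common = {A2}, closure = {A2, A5} → lossy.

Decomposition 3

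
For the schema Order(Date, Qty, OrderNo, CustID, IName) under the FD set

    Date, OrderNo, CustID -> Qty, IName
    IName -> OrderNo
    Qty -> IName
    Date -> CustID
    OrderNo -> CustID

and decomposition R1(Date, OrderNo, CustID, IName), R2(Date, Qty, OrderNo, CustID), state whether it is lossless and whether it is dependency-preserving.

Lossless test: (Date, OrderNo, CustID)⁺ = {Date, Qty, OrderNo, CustID, IName}, which contains all of one fragment — lossless.
Dependency preservation: the restricted closure of {Qty} across the fragments never reaches {IName}, so Qty → IName cannot be enforced without a join — not preserved.

lossless but not dependency-preserving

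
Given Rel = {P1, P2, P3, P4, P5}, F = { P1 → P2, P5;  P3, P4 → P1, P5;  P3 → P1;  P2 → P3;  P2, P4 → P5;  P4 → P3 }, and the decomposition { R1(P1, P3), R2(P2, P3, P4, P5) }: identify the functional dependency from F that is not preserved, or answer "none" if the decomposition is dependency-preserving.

none

P1 → P2, P5: restricted closure across fragments reaches P2, P5.
P3, P4 → P1, P5: restricted closure across fragments reaches P1, P5.
P3 → P1 lies within R1.
P2 → P3 lies within R2.
P2, P4 → P5 lies within R2.
P4 → P3 lies within R2.
Every dependency is enforceable on the fragments, so the decomposition is dependency-preserving.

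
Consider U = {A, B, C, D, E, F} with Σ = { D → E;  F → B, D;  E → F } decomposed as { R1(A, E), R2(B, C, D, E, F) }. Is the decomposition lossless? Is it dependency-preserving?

lossy but dependency-preserving

Lossless test: (E)⁺ = {B, D, E, F}, which is a superkey of neither fragment — lossy.
Dependency preservation: every FD's attributes lie within a single fragment, so each can be enforced locally — preserved.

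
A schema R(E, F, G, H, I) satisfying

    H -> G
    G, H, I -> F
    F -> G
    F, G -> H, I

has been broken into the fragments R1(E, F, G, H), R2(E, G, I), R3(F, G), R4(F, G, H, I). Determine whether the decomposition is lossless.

Chase test. Columns are E, F, G, H, I; row i has aⱼ where attribute j ∈ Ri, else bᵢⱼ.
Initial tableau (one row per fragment):
  row 1: a1 a2 a3 a4 b15
  row 2: a1 b22 a3 b24 a5
  row 3: b31 a2 a3 b34 b35
  row 4: b41 a2 a3 a4 a5
Rows 1 and 3 agree on F, G; apply F, G→H, I and equate their H, I entries.
Rows 1 and 4 agree on F, G; apply F, G→H, I and equate their H, I entries.
Row 1 is now all distinguished symbols — the join is lossless.

Yes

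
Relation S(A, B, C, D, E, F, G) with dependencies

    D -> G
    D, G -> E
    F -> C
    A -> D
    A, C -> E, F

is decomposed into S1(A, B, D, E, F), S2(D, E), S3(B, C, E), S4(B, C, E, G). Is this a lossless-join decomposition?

Chase test. Columns are A, B, C, D, E, F, G; row i has aⱼ where attribute j ∈ Si, else bᵢⱼ.
Initial tableau (one row per fragment):
  row 1: a1 a2 b13 a4 a5 a6 b17
  row 2: b21 b22 b23 a4 a5 b26 b27
  row 3: b31 a2 a3 b34 a5 b36 b37
  row 4: b41 a2 a3 b44 a5 b46 a7
Rows 1 and 2 agree on D; apply D→G and equate their G entries.
No row becomes fully distinguished — the join is lossy.

No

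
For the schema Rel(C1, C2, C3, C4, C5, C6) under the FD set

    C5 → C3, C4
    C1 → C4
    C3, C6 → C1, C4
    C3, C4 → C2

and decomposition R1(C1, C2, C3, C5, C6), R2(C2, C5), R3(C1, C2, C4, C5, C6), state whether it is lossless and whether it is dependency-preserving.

Lossless test (chase): Rows 1 and 2 agree on C5; apply C5→C3, C4 and equate their C3, C4 entries. Rows 1 and 3 agree on C5; apply C5→C3, C4 and equate their C3, C4 entries. Row 1 is now all distinguished symbols — the join is lossless.
Dependency preservation: the restricted closure of {C3, C4} across the fragments never reaches {C2}, so C3, C4 → C2 cannot be enforced without a join — not preserved.

lossless but not dependency-preserving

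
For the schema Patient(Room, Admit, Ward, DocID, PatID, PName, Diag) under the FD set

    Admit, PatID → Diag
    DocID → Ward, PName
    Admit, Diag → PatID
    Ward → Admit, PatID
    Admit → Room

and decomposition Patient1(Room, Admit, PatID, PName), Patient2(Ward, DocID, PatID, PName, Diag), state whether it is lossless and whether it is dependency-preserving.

Lossless test: (PatID, PName)⁺ = {PatID, PName}, which is a superkey of neither fragment — lossy.
Dependency preservation: the restricted closure of {Admit, PatID} across the fragments never reaches {Diag}, so Admit, PatID → Diag cannot be enforced without a join — not preserved.

lossy and not dependency-preserving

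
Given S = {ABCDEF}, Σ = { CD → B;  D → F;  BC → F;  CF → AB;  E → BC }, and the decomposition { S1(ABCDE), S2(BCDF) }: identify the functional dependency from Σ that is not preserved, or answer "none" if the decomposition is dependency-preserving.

none

CD → B lies within S1.
D → F lies within S2.
BC → F lies within S2.
CF → AB: restricted closure across fragments reaches AB.
E → BC lies within S1.
Every dependency is enforceable on the fragments, so the decomposition is dependency-preserving.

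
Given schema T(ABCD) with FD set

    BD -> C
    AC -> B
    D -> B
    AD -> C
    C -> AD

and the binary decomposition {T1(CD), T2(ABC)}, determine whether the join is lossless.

Common attributes: T1 ∩ T2 = {C}.
Closure of {C}: C → AD applies, adding AD; AC → B applies, adding B. So (C)⁺ = {ABCD}.
This closure contains every attribute of T1, so T1 ∩ T2 → T1. The join is lossless.

Yes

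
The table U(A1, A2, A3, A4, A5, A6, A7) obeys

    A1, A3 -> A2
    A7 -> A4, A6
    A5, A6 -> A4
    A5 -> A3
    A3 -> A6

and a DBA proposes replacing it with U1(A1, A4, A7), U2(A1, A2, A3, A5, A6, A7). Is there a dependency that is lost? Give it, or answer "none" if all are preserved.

Check A5, A6 → A4: no single fragment contains all of {A4, A5, A6}, and the restricted closure of {A5, A6} across the fragments never reaches {A4}.
A1, A3 → A2 is preserved.
A7 → A4, A6 is preserved.
A5 → A3 is preserved.
A3 → A6 is preserved.

A5, A6 -> A4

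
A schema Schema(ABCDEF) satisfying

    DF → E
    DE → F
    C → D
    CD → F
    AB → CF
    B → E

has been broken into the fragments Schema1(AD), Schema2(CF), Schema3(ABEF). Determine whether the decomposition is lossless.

No

Chase test. Columns are ABCDEF; row i has aⱼ where attribute j ∈ Schemai, else bᵢⱼ.
Initial tableau (one row per fragment):
  row 1: a1 b12 b13 a4 b15 b16
  row 2: b21 b22 a3 b24 b25 a6
  row 3: a1 a2 b33 b34 a5 a6
No row becomes fully distinguished — the join is lossy.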